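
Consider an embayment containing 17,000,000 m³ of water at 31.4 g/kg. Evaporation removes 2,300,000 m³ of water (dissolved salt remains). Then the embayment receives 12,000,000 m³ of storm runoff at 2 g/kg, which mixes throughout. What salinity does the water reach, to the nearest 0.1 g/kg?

20.9 g/kg

After evaporation: salt = 17,000,000×31.4 = 533,800,000; volume = 17,000,000 − 2,300,000 = 14,700,000 m³
After mixing: salt = 533,800,000 + 12,000,000×2 = 557,800,000; volume = 14,700,000 + 12,000,000 = 26,700,000 m³
S = 557,800,000 / 26,700,000 = 20.8914 g/kg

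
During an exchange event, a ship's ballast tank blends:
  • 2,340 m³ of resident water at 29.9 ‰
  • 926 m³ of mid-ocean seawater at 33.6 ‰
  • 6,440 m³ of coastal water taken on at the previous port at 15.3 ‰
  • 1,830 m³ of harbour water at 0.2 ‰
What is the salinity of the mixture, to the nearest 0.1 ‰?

Salt balance:
salt = 2,340×29.9 + 926×33.6 + 6,440×15.3 + 1,830×0.2 = 69,966 + 31,113.6 + 98,532 + 366 = 199,977.6
volume = 2,340 + 926 + 6,440 + 1,830 = 11,536 m³
S = 199,977.6 / 11,536 = 17.335 ‰

17.3 ‰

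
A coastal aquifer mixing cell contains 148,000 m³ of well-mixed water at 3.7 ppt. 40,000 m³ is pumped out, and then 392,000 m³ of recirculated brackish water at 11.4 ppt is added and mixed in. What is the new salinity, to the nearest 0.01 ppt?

9.74 ppt

Remaining after removal: 108,000 m³ at 3.7 ppt (salt = 399,600)
After addition: salt = 399,600 + 392,000×11.4 = 4,868,400; volume = 500,000 m³
S = 4,868,400 / 500,000 = 9.7368 ppt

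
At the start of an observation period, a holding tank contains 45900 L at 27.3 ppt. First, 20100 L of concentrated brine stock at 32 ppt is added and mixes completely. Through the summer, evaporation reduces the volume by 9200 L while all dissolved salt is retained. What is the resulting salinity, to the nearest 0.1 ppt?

33.4 ppt

After mixing: salt = 45,900×27.3 + 20,100×32 = 1,896,270; volume = 66,000 L
After evaporation: salt unchanged = 1,896,270; volume = 66,000 − 9,200 = 56,800 L
S = 1,896,270 / 56,800 = 33.385 ppt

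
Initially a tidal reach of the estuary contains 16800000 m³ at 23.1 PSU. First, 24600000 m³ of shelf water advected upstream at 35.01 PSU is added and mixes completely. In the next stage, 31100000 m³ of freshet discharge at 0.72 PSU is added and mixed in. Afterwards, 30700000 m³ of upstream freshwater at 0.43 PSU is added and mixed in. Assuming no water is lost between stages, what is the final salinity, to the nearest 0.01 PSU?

12.45 PSU

Weighted by volume,
Initial salt = 16,800,000×23.1 = 388,080,000
After stage 1: salt = 388,080,000 + 24,600,000×35.01 = 1,249,326,000; volume = 41,400,000 m³; S = 30.177 PSU
After stage 2: salt = 1,249,326,000 + 31,100,000×0.72 = 1,271,718,000; volume = 72,500,000 m³; S = 17.541 PSU
After stage 3: salt = 1,271,718,000 + 30,700,000×0.43 = 1,284,919,000; volume = 103,200,000 m³
S = 1,284,919,000 / 103,200,000 = 12.4508 PSU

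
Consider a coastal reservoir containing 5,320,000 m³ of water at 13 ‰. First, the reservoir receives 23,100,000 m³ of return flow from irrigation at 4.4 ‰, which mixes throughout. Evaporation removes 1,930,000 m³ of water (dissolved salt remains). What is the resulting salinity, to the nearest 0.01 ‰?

After mixing: salt = 5,320,000×13 + 23,100,000×4.4 = 170,800,000; volume = 28,420,000 m³
After evaporation: salt unchanged = 170,800,000; volume = 28,420,000 − 1,930,000 = 26,490,000 m³
S = 170,800,000 / 26,490,000 = 6.4477 ‰

6.45 ‰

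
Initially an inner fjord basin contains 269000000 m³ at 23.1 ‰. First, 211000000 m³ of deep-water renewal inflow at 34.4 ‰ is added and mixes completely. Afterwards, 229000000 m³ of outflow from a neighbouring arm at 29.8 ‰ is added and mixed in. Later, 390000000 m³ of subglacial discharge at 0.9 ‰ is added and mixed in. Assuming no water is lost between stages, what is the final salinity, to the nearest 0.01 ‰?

18.79 ‰

Weighted by volume,
Initial salt = 269,000,000×23.1 = 6,213,900,000
After stage 1: salt = 6,213,900,000 + 211,000,000×34.4 = 13,472,300,000; volume = 480,000,000 m³; S = 28.067 ‰
After stage 2: salt = 13,472,300,000 + 229,000,000×29.8 = 20,296,500,000; volume = 709,000,000 m³; S = 28.627 ‰
After stage 3: salt = 20,296,500,000 + 390,000,000×0.9 = 20,647,500,000; volume = 1,099,000,000 m³
S = 20,647,500,000 / 1,099,000,000 = 18.7875 ‰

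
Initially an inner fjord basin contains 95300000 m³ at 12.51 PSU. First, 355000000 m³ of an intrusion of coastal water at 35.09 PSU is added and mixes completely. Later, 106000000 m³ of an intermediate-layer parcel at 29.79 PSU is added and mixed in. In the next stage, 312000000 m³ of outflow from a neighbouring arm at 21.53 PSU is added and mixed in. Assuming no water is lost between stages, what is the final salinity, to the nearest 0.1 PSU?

Weighted by volume,
Initial salt = 95,300,000×12.51 = 1,192,203,000
After stage 1: salt = 1,192,203,000 + 355,000,000×35.09 = 13,649,153,000; volume = 450,300,000 m³; S = 30.311 PSU
After stage 2: salt = 13,649,153,000 + 106,000,000×29.79 = 16,806,893,000; volume = 556,300,000 m³; S = 30.212 PSU
After stage 3: salt = 16,806,893,000 + 312,000,000×21.53 = 23,524,253,000; volume = 868,300,000 m³
S = 23,524,253,000 / 868,300,000 = 27.0923 PSU

27.1 PSU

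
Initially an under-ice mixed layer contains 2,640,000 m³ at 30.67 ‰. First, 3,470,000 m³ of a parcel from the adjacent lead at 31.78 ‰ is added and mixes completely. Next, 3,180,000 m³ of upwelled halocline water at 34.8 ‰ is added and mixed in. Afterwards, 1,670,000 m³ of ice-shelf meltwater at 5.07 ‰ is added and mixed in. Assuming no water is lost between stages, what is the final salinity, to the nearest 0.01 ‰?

Weighted by volume,
Initial salt = 2,640,000×30.67 = 80,968,800
After stage 1: salt = 80,968,800 + 3,470,000×31.78 = 191,245,400; volume = 6,110,000 m³; S = 31.3 ‰
After stage 2: salt = 191,245,400 + 3,180,000×34.8 = 301,909,400; volume = 9,290,000 m³; S = 32.498 ‰
After stage 3: salt = 301,909,400 + 1,670,000×5.07 = 310,376,300; volume = 10,960,000 m³
S = 310,376,300 / 10,960,000 = 28.319 ‰

28.32 ‰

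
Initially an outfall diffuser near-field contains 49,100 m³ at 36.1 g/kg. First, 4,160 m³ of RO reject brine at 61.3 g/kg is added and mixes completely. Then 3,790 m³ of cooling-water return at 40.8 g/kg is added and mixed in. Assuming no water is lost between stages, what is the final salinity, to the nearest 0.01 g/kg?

Salt balance:
Initial salt = 49,100×36.1 = 1,772,510
After stage 1: salt = 1,772,510 + 4,160×61.3 = 2,027,518; volume = 53,260 m³; S = 38.068 g/kg
After stage 2: salt = 2,027,518 + 3,790×40.8 = 2,182,150; volume = 57,050 m³
S = 2,182,150 / 57,050 = 38.2498 g/kg

38.25 g/kg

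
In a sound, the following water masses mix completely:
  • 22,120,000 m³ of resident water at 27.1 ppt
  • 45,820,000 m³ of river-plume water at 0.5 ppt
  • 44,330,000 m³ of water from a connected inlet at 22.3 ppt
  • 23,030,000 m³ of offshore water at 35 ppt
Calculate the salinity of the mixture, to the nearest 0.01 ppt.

17.86 ppt

Salt balance:
salt = 22,120,000×27.1 + 45,820,000×0.5 + 44,330,000×22.3 + 23,030,000×35 = 599,452,000 + 22,910,000 + 988,559,000 + 806,050,000 = 2,416,971,000
volume = 22,120,000 + 45,820,000 + 44,330,000 + 23,030,000 = 135,300,000 m³
S = 2,416,971,000 / 135,300,000 = 17.8638 ppt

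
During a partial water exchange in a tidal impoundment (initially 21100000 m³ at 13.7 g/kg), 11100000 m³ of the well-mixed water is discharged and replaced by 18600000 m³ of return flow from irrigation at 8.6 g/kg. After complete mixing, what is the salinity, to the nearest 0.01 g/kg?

Remaining after removal: 10,000,000 m³ at 13.7 g/kg (salt = 137,000,000)
After addition: salt = 137,000,000 + 18,600,000×8.6 = 296,960,000; volume = 28,600,000 m³
S = 296,960,000 / 28,600,000 = 10.3832 g/kg

10.38 g/kg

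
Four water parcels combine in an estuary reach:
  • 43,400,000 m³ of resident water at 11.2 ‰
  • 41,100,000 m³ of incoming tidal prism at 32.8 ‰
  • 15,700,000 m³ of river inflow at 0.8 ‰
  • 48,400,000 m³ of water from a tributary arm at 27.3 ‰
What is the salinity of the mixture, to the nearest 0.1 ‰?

21.3 ‰

Conserving salt mass:
salt = 43,400,000×11.2 + 41,100,000×32.8 + 15,700,000×0.8 + 48,400,000×27.3 = 486,080,000 + 1,348,080,000 + 12,560,000 + 1,321,320,000 = 3,168,040,000
volume = 43,400,000 + 41,100,000 + 15,700,000 + 48,400,000 = 148,600,000 m³
S = 3,168,040,000 / 148,600,000 = 21.319 ‰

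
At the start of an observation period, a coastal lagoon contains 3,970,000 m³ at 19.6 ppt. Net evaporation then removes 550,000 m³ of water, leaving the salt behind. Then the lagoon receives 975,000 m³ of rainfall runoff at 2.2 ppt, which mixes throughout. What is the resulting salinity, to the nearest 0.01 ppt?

After evaporation: salt = 3,970,000×19.6 = 77,812,000; volume = 3,970,000 − 550,000 = 3,420,000 m³
After mixing: salt = 77,812,000 + 975,000×2.2 = 79,957,000; volume = 3,420,000 + 975,000 = 4,395,000 m³
S = 79,957,000 / 4,395,000 = 18.1927 ppt

18.19 ppt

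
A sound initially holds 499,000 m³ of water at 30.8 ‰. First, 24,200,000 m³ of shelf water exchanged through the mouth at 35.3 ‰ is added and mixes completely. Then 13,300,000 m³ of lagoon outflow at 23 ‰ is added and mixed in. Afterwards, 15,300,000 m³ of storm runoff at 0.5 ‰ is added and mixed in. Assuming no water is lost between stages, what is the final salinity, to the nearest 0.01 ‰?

22.20 ‰

Weighted by volume,
Initial salt = 499,000×30.8 = 15,369,200
After stage 1: salt = 15,369,200 + 24,200,000×35.3 = 869,629,200; volume = 24,699,000 m³; S = 35.209 ‰
After stage 2: salt = 869,629,200 + 13,300,000×23 = 1,175,529,200; volume = 37,999,000 m³; S = 30.936 ‰
After stage 3: salt = 1,175,529,200 + 15,300,000×0.5 = 1,183,179,200; volume = 53,299,000 m³
S = 1,183,179,200 / 53,299,000 = 22.1989 ‰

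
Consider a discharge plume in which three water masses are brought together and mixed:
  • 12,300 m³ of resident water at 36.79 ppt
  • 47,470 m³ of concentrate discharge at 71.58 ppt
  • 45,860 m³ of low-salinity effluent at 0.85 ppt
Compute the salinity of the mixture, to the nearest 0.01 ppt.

36.82 ppt

Total salt / total volume:
salt = 12,300×36.79 + 47,470×71.58 + 45,860×0.85 = 452,517 + 3,397,902.6 + 38,981 = 3,889,400.6
volume = 12,300 + 47,470 + 45,860 = 105,630 m³
S = 3,889,400.6 / 105,630 = 36.821 ppt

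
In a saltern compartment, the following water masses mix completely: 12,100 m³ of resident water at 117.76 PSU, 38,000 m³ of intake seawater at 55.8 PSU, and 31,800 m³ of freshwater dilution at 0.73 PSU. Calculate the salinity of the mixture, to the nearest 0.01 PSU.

43.57 PSU

Salt balance:
salt = 12,100×117.76 + 38,000×55.8 + 31,800×0.73 = 1,424,896 + 2,120,400 + 23,214 = 3,568,510
volume = 12,100 + 38,000 + 31,800 = 81,900 m³
S = 3,568,510 / 81,900 = 43.5716 PSU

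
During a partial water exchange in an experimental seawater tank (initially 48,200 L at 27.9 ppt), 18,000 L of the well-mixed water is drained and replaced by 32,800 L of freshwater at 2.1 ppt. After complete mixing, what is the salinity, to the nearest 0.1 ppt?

Remaining after removal: 30,200 L at 27.9 ppt (salt = 842,580)
After addition: salt = 842,580 + 32,800×2.1 = 911,460; volume = 63,000 L
S = 911,460 / 63,000 = 14.4676 ppt

14.5 ppt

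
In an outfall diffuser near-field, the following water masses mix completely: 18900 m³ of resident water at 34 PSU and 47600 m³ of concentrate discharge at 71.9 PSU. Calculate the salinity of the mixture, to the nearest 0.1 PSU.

61.1 PSU

Conserving salt mass:
salt = 18,900×34 + 47,600×71.9 = 642,600 + 3,422,440 = 4,065,040
volume = 18,900 + 47,600 = 66,500 m³
S = 4,065,040 / 66,500 = 61.128 PSU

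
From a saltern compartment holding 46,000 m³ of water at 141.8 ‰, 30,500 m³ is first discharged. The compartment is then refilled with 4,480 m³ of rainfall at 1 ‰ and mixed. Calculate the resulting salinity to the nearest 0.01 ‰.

110.23 ‰

Remaining after removal: 15,500 m³ at 141.8 ‰ (salt = 2,197,900)
After addition: salt = 2,197,900 + 4,480×1 = 2,202,380; volume = 19,980 m³
S = 2,202,380 / 19,980 = 110.2292 ‰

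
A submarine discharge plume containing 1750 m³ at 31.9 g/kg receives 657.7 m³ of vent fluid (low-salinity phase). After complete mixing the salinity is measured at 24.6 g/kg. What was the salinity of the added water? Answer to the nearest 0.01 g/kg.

Salt balance: 1,750×31.9 + 657.7×S = 2,407.7×24.6
55,825 + 657.7·S = 59,229.42
S = (59,229.42 − 55,825) / 657.7 = 5.1763 g/kg

5.18 g/kg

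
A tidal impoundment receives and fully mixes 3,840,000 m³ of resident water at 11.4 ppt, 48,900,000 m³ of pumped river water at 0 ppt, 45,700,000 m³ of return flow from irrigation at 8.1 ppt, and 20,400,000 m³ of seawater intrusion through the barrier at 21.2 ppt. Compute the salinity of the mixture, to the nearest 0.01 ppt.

7.12 ppt

Total salt / total volume:
salt = 3,840,000×11.4 + 48,900,000×0 + 45,700,000×8.1 + 20,400,000×21.2 = 43,776,000 + 0 + 370,170,000 + 432,480,000 = 846,426,000
volume = 3,840,000 + 48,900,000 + 45,700,000 + 20,400,000 = 118,840,000 m³
S = 846,426,000 / 118,840,000 = 7.1224 ppt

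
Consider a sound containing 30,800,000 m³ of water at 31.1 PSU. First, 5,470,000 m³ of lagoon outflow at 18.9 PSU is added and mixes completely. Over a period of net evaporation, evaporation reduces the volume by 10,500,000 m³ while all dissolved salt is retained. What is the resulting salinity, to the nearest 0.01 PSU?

41.18 PSU

After mixing: salt = 30,800,000×31.1 + 5,470,000×18.9 = 1,061,263,000; volume = 36,270,000 m³
After evaporation: salt unchanged = 1,061,263,000; volume = 36,270,000 − 10,500,000 = 25,770,000 m³
S = 1,061,263,000 / 25,770,000 = 41.1821 PSU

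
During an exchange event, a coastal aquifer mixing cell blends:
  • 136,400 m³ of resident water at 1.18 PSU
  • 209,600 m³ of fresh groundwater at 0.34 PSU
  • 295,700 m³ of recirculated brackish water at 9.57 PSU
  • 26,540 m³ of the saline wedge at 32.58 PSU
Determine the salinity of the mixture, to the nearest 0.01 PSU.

5.88 PSU

Mass of salt is conserved:
salt = 136,400×1.18 + 209,600×0.34 + 295,700×9.57 + 26,540×32.58 = 160,952 + 71,264 + 2,829,849 + 864,673.2 = 3,926,738.2
volume = 136,400 + 209,600 + 295,700 + 26,540 = 668,240 m³
S = 3,926,738.2 / 668,240 = 5.8762 PSU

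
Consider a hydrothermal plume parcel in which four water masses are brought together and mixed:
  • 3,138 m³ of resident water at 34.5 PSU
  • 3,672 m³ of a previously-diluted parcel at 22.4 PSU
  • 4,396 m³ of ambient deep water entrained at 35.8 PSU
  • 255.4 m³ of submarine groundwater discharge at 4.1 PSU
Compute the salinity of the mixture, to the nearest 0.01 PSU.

30.44 PSU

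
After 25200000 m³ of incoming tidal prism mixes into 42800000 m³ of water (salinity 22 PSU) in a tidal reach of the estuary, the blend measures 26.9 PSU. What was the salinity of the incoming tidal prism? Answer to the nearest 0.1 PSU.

Salt balance: 42,800,000×22 + 25,200,000×S = 68,000,000×26.9
941,600,000 + 25,200,000·S = 1,829,200,000
S = (1,829,200,000 − 941,600,000) / 25,200,000 = 35.2222 PSU

35.2 PSU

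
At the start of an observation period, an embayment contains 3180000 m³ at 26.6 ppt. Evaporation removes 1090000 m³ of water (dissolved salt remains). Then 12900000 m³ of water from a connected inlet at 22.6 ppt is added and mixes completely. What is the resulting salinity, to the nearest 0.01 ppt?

25.09 ppt

After evaporation: salt = 3,180,000×26.6 = 84,588,000; volume = 3,180,000 − 1,090,000 = 2,090,000 m³
After mixing: salt = 84,588,000 + 12,900,000×22.6 = 376,128,000; volume = 2,090,000 + 12,900,000 = 14,990,000 m³
S = 376,128,000 / 14,990,000 = 25.0919 ppt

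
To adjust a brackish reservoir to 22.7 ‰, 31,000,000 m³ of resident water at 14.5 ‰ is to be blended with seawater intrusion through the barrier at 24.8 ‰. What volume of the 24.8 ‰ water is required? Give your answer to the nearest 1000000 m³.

Salt balance: 31,000,000×14.5 + V×24.8 = (31,000,000+V)×22.7
449,500,000 + 24.8V = 703,700,000 + 22.7V
254,200,000 = 2.1V
V = 121,047,619.05 m³

121000000 m³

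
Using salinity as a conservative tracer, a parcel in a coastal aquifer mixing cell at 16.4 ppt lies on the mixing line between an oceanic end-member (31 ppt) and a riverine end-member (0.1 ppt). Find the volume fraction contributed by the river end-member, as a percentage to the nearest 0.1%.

47.2%

Let f be the freshwater fraction. Salt balance per unit volume:
f×0.1 + (1−f)×31 = 16.4
f = (31 − 16.4) / (31 − 0.1) = 14.6/30.9 = 0.4725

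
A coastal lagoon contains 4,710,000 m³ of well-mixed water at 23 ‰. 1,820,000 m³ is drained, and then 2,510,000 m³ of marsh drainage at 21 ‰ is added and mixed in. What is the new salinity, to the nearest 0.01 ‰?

22.07 ‰

Remaining after removal: 2,890,000 m³ at 23 ‰ (salt = 66,470,000)
After addition: salt = 66,470,000 + 2,510,000×21 = 119,180,000; volume = 5,400,000 m³
S = 119,180,000 / 5,400,000 = 22.0704 ‰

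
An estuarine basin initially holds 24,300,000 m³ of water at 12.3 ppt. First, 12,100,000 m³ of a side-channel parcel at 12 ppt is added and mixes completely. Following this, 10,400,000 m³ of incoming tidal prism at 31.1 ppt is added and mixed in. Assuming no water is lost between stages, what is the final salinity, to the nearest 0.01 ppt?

By conservation of dissolved salt,
Initial salt = 24,300,000×12.3 = 298,890,000
After stage 1: salt = 298,890,000 + 12,100,000×12 = 444,090,000; volume = 36,400,000 m³; S = 12.2 ppt
After stage 2: salt = 444,090,000 + 10,400,000×31.1 = 767,530,000; volume = 46,800,000 m³
S = 767,530,000 / 46,800,000 = 16.4002 ppt

16.40 ppt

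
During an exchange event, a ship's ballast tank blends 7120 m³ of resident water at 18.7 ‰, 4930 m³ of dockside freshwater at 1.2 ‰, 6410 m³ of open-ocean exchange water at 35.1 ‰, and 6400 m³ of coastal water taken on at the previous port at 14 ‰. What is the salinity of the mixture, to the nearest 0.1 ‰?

18.2 ‰

Weighted by volume,
salt = 7,120×18.7 + 4,930×1.2 + 6,410×35.1 + 6,400×14 = 133,144 + 5,916 + 224,991 + 89,600 = 453,651
volume = 7,120 + 4,930 + 6,410 + 6,400 = 24,860 m³
S = 453,651 / 24,860 = 18.248 ‰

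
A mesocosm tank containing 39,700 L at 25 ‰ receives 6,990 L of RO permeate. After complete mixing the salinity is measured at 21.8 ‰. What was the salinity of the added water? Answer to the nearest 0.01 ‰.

Salt balance: 39,700×25 + 6,990×S = 46,690×21.8
992,500 + 6,990·S = 1,017,842
S = (1,017,842 − 992,500) / 6,990 = 3.6255 ‰

3.63 ‰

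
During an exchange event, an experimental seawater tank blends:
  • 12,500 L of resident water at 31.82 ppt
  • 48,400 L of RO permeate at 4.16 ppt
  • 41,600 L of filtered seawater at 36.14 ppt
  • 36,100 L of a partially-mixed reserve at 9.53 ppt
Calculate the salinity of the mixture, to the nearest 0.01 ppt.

17.65 ppt

Salt balance:
salt = 12,500×31.82 + 48,400×4.16 + 41,600×36.14 + 36,100×9.53 = 397,750 + 201,344 + 1,503,424 + 344,033 = 2,446,551
volume = 12,500 + 48,400 + 41,600 + 36,100 = 138,600 L
S = 2,446,551 / 138,600 = 17.6519 ppt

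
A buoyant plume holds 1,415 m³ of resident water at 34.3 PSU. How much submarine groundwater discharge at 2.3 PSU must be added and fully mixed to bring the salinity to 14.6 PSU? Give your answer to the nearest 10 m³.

Salt balance: 1,415×34.3 + V×2.3 = (1,415+V)×14.6
48,534.5 + 2.3V = 20,659 + 14.6V
27,875.5 = 12.3V
V = 2,266.3 m³

2270 m³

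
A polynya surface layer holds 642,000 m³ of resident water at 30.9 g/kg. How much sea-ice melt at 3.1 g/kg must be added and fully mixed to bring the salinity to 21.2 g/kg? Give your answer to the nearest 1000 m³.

Salt balance: 642,000×30.9 + V×3.1 = (642,000+V)×21.2
19,837,800 + 3.1V = 13,610,400 + 21.2V
6,227,400 = 18.1V
V = 344,055.25 m³

344000 m³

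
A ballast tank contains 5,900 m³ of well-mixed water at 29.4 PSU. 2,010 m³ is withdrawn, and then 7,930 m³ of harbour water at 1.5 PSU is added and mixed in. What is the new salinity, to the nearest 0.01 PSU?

Remaining after removal: 3,890 m³ at 29.4 PSU (salt = 114,366)
After addition: salt = 114,366 + 7,930×1.5 = 126,261; volume = 11,820 m³
S = 126,261 / 11,820 = 10.682 PSU

10.68 PSU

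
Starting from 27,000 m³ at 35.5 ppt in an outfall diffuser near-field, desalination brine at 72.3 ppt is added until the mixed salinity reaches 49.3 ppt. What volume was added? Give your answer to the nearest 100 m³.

Salt balance: 27,000×35.5 + V×72.3 = (27,000+V)×49.3
958,500 + 72.3V = 1,331,100 + 49.3V
372,600 = 23V
V = 16,200 m³

16200 m³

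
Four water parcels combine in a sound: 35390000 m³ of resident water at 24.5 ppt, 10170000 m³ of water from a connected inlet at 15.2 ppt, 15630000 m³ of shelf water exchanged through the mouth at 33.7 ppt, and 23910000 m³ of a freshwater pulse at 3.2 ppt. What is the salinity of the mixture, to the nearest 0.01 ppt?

19.09 ppt

Conserving salt mass:
salt = 35,390,000×24.5 + 10,170,000×15.2 + 15,630,000×33.7 + 23,910,000×3.2 = 867,055,000 + 154,584,000 + 526,731,000 + 76,512,000 = 1,624,882,000
volume = 35,390,000 + 10,170,000 + 15,630,000 + 23,910,000 = 85,100,000 m³
S = 1,624,882,000 / 85,100,000 = 19.0938 ppt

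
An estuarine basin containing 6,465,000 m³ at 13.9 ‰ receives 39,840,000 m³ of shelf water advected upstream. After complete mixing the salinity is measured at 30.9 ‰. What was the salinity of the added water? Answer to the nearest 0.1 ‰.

Salt balance: 6,465,000×13.9 + 39,840,000×S = 46,305,000×30.9
89,863,500 + 39,840,000·S = 1,430,824,500
S = (1,430,824,500 − 89,863,500) / 39,840,000 = 33.6587 ‰

33.7 ‰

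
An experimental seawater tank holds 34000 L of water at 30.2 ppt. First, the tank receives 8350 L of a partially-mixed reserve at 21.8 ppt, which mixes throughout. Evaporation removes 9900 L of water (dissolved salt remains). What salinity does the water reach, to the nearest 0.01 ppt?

After mixing: salt = 34,000×30.2 + 8,350×21.8 = 1,208,830; volume = 42,350 L
After evaporation: salt unchanged = 1,208,830; volume = 42,350 − 9,900 = 32,450 L
S = 1,208,830 / 32,450 = 37.2521 ppt

37.25 ppt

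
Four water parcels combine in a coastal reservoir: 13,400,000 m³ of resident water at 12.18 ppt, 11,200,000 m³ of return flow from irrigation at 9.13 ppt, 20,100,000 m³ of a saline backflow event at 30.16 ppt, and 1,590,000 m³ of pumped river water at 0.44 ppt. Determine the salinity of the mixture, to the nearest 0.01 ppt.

18.85 ppt

By conservation of dissolved salt,
salt = 13,400,000×12.18 + 11,200,000×9.13 + 20,100,000×30.16 + 1,590,000×0.44 = 163,212,000 + 102,256,000 + 606,216,000 + 699,600 = 872,383,600
volume = 13,400,000 + 11,200,000 + 20,100,000 + 1,590,000 = 46,290,000 m³
S = 872,383,600 / 46,290,000 = 18.846 ppt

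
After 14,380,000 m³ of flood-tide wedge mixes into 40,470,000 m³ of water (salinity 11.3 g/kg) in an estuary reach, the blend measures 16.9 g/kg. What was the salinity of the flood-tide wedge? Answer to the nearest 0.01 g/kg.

32.66 g/kg

Salt balance: 40,470,000×11.3 + 14,380,000×S = 54,850,000×16.9
457,311,000 + 14,380,000·S = 926,965,000
S = (926,965,000 − 457,311,000) / 14,380,000 = 32.6602 g/kg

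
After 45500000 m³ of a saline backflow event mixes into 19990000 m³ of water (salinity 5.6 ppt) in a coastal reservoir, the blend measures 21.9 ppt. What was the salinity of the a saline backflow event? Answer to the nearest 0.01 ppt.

29.06 ppt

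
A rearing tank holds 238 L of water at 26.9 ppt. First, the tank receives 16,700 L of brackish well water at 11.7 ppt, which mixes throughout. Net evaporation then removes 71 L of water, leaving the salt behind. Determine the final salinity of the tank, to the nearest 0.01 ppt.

After mixing: salt = 238×26.9 + 16,700×11.7 = 201,792.2; volume = 16,938 L
After evaporation: salt unchanged = 201,792.2; volume = 16,938 − 71 = 16,867 L
S = 201,792.2 / 16,867 = 11.9637 ppt

11.96 ppt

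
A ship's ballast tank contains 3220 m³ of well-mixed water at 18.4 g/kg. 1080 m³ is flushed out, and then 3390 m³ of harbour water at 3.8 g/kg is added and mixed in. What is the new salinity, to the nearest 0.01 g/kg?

Remaining after removal: 2,140 m³ at 18.4 g/kg (salt = 39,376)
After addition: salt = 39,376 + 3,390×3.8 = 52,258; volume = 5,530 m³
S = 52,258 / 5,530 = 9.4499 g/kg

9.45 g/kg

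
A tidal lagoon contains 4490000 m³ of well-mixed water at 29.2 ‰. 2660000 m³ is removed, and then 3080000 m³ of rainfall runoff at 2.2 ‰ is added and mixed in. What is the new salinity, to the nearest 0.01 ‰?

12.26 ‰

Remaining after removal: 1,830,000 m³ at 29.2 ‰ (salt = 53,436,000)
After addition: salt = 53,436,000 + 3,080,000×2.2 = 60,212,000; volume = 4,910,000 m³
S = 60,212,000 / 4,910,000 = 12.2631 ‰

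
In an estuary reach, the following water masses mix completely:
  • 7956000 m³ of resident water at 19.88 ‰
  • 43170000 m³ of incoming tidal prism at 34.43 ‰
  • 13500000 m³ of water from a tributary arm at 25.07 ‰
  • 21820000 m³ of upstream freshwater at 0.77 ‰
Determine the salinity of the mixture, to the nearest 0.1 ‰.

Weighted by volume,
salt = 7,956,000×19.88 + 43,170,000×34.43 + 13,500,000×25.07 + 21,820,000×0.77 = 158,165,280 + 1,486,343,100 + 338,445,000 + 16,801,400 = 1,999,754,780
volume = 7,956,000 + 43,170,000 + 13,500,000 + 21,820,000 = 86,446,000 m³
S = 1,999,754,780 / 86,446,000 = 23.133 ‰

23.1 ‰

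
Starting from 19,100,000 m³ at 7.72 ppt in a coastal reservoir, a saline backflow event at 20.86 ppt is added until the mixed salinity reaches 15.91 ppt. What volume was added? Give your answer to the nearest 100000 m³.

Salt balance: 19,100,000×7.72 + V×20.86 = (19,100,000+V)×15.91
147,452,000 + 20.86V = 303,881,000 + 15.91V
156,429,000 = 4.95V
V = 31,601,818.18 m³

31600000 m³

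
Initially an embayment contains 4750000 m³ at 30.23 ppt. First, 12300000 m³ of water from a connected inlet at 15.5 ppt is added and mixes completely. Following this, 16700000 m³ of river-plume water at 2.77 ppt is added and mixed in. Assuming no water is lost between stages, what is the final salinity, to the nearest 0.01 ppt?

11.27 ppt

Total salt / total volume:
Initial salt = 4,750,000×30.23 = 143,592,500
After stage 1: salt = 143,592,500 + 12,300,000×15.5 = 334,242,500; volume = 17,050,000 m³; S = 19.604 ppt
After stage 2: salt = 334,242,500 + 16,700,000×2.77 = 380,501,500; volume = 33,750,000 m³
S = 380,501,500 / 33,750,000 = 11.2741 ppt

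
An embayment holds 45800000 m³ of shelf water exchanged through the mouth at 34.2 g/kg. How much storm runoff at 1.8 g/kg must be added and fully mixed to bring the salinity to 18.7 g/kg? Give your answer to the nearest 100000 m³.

42000000 m³

Salt balance: 45,800,000×34.2 + V×1.8 = (45,800,000+V)×18.7
1,566,360,000 + 1.8V = 856,460,000 + 18.7V
709,900,000 = 16.9V
V = 42,005,917.16 m³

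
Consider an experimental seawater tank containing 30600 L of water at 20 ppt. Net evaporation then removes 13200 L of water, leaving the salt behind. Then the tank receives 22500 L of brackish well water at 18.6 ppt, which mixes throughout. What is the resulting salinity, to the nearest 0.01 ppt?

After evaporation: salt = 30,600×20 = 612,000; volume = 30,600 − 13,200 = 17,400 L
After mixing: salt = 612,000 + 22,500×18.6 = 1,030,500; volume = 17,400 + 22,500 = 39,900 L
S = 1,030,500 / 39,900 = 25.8271 ppt

25.83 ppt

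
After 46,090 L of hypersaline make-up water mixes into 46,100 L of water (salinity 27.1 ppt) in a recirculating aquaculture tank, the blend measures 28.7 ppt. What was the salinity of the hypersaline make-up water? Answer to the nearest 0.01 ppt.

30.30 ppt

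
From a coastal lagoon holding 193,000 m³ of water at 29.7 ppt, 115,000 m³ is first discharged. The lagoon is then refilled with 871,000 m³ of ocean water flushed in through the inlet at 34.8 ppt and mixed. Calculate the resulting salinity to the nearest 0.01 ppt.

Remaining after removal: 78,000 m³ at 29.7 ppt (salt = 2,316,600)
After addition: salt = 2,316,600 + 871,000×34.8 = 32,627,400; volume = 949,000 m³
S = 32,627,400 / 949,000 = 34.3808 ppt

34.38 ppt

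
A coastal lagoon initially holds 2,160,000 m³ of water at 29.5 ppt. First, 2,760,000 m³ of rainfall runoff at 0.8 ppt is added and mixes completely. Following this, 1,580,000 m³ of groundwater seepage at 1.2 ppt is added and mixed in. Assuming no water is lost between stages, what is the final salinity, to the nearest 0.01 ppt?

10.43 ppt

By conservation of dissolved salt,
Initial salt = 2,160,000×29.5 = 63,720,000
After stage 1: salt = 63,720,000 + 2,760,000×0.8 = 65,928,000; volume = 4,920,000 m³; S = 13.4 ppt
After stage 2: salt = 65,928,000 + 1,580,000×1.2 = 67,824,000; volume = 6,500,000 m³
S = 67,824,000 / 6,500,000 = 10.4345 ppt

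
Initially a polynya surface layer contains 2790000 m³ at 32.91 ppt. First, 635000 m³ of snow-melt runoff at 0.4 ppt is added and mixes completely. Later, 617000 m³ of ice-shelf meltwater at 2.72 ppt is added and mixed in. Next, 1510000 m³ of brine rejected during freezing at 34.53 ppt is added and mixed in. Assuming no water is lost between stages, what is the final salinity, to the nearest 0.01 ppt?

26.28 ppt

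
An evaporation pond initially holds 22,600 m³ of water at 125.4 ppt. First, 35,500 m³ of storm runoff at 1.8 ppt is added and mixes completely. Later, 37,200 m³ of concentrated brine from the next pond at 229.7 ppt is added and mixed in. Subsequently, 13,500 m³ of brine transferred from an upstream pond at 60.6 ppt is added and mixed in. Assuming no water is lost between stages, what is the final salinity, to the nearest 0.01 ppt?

112.69 ppt

Conserving salt mass:
Initial salt = 22,600×125.4 = 2,834,040
After stage 1: salt = 2,834,040 + 35,500×1.8 = 2,897,940; volume = 58,100 m³; S = 49.878 ppt
After stage 2: salt = 2,897,940 + 37,200×229.7 = 11,442,780; volume = 95,300 m³; S = 120.071 ppt
After stage 3: salt = 11,442,780 + 13,500×60.6 = 12,260,880; volume = 108,800 m³
S = 12,260,880 / 108,800 = 112.6919 ppt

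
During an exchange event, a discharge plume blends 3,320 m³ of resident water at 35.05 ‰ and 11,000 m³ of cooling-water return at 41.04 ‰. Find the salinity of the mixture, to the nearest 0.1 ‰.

Mass of salt is conserved:
salt = 3,320×35.05 + 11,000×41.04 = 116,366 + 451,440 = 567,806
volume = 3,320 + 11,000 = 14,320 m³
S = 567,806 / 14,320 = 39.651 ‰

39.7 ‰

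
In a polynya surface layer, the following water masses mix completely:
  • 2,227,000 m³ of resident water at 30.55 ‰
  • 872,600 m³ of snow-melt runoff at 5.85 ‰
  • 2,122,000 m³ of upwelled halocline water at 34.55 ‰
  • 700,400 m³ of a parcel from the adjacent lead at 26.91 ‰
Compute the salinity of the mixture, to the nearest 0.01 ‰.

Conserving salt mass:
salt = 2,227,000×30.55 + 872,600×5.85 + 2,122,000×34.55 + 700,400×26.91 = 68,034,850 + 5,104,710 + 73,315,100 + 18,847,764 = 165,302,424
volume = 2,227,000 + 872,600 + 2,122,000 + 700,400 = 5,922,000 m³
S = 165,302,424 / 5,922,000 = 27.9133 ‰

27.91 ‰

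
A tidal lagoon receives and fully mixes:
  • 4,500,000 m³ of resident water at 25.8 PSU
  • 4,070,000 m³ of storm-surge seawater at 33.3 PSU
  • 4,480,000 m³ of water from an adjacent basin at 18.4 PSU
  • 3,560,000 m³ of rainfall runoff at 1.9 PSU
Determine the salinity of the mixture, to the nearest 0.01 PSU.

20.52 PSU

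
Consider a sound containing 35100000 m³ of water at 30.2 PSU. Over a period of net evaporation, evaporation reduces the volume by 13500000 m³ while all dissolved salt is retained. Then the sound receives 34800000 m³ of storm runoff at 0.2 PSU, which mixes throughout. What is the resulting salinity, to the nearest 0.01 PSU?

After evaporation: salt = 35,100,000×30.2 = 1,060,020,000; volume = 35,100,000 − 13,500,000 = 21,600,000 m³
After mixing: salt = 1,060,020,000 + 34,800,000×0.2 = 1,066,980,000; volume = 21,600,000 + 34,800,000 = 56,400,000 m³
S = 1,066,980,000 / 56,400,000 = 18.9181 PSU

18.92 PSU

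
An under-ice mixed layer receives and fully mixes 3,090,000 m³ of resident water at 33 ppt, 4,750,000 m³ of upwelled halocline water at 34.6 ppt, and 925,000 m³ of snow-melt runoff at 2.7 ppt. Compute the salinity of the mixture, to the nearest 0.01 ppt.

Total salt / total volume:
salt = 3,090,000×33 + 4,750,000×34.6 + 925,000×2.7 = 101,970,000 + 164,350,000 + 2,497,500 = 268,817,500
volume = 3,090,000 + 4,750,000 + 925,000 = 8,765,000 m³
S = 268,817,500 / 8,765,000 = 30.6694 ppt

30.67 ppt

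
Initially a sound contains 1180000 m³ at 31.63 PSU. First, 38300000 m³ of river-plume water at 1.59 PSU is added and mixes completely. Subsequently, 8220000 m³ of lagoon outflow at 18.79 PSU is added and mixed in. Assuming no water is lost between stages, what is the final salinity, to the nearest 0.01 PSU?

Salt balance:
Initial salt = 1,180,000×31.63 = 37,323,400
After stage 1: salt = 37,323,400 + 38,300,000×1.59 = 98,220,400; volume = 39,480,000 m³; S = 2.488 PSU
After stage 2: salt = 98,220,400 + 8,220,000×18.79 = 252,674,200; volume = 47,700,000 m³
S = 252,674,200 / 47,700,000 = 5.2972 PSU

5.30 PSU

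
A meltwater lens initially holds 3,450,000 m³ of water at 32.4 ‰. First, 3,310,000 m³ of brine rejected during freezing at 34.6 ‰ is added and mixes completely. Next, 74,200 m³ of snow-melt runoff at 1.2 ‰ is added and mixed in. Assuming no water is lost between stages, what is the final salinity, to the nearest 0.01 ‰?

33.13 ‰

By conservation of dissolved salt,
Initial salt = 3,450,000×32.4 = 111,780,000
After stage 1: salt = 111,780,000 + 3,310,000×34.6 = 226,306,000; volume = 6,760,000 m³; S = 33.477 ‰
After stage 2: salt = 226,306,000 + 74,200×1.2 = 226,395,040; volume = 6,834,200 m³
S = 226,395,040 / 6,834,200 = 33.1268 ‰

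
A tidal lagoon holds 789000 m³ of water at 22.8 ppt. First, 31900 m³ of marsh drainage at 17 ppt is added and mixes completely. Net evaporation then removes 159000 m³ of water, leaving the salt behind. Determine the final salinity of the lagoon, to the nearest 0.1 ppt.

After mixing: salt = 789,000×22.8 + 31,900×17 = 18,531,500; volume = 820,900 m³
After evaporation: salt unchanged = 18,531,500; volume = 820,900 − 159,000 = 661,900 m³
S = 18,531,500 / 661,900 = 27.9974 ppt

28.0 ppt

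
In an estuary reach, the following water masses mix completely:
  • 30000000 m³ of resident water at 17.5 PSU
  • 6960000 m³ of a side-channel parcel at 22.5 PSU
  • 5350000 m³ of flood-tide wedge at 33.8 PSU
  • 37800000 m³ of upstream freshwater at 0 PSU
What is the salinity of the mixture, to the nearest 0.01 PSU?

10.77 PSU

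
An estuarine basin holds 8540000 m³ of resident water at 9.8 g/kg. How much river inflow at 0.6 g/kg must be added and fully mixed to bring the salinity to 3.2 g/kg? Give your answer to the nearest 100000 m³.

21700000 m³

Salt balance: 8,540,000×9.8 + V×0.6 = (8,540,000+V)×3.2
83,692,000 + 0.6V = 27,328,000 + 3.2V
56,364,000 = 2.6V
V = 21,678,461.54 m³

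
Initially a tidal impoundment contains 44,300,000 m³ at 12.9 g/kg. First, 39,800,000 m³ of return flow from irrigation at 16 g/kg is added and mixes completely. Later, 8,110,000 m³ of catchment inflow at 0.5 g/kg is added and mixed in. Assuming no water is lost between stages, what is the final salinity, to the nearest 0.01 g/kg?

13.15 g/kg

By conservation of dissolved salt,
Initial salt = 44,300,000×12.9 = 571,470,000
After stage 1: salt = 571,470,000 + 39,800,000×16 = 1,208,270,000; volume = 84,100,000 m³; S = 14.367 g/kg
After stage 2: salt = 1,208,270,000 + 8,110,000×0.5 = 1,212,325,000; volume = 92,210,000 m³
S = 1,212,325,000 / 92,210,000 = 13.1474 g/kg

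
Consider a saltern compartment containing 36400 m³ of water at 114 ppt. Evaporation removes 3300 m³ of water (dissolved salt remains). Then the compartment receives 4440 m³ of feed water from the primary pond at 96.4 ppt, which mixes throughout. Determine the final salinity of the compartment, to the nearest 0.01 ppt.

After evaporation: salt = 36,400×114 = 4,149,600; volume = 36,400 − 3,300 = 33,100 m³
After mixing: salt = 4,149,600 + 4,440×96.4 = 4,577,616; volume = 33,100 + 4,440 = 37,540 m³
S = 4,577,616 / 37,540 = 121.9397 ppt

121.94 ppt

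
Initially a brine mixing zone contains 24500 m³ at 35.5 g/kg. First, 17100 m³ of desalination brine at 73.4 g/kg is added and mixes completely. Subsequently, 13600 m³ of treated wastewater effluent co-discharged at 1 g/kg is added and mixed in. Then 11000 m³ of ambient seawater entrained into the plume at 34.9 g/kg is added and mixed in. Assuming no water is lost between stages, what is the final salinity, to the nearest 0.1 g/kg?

38.1 g/kg

Conserving salt mass:
Initial salt = 24,500×35.5 = 869,750
After stage 1: salt = 869,750 + 17,100×73.4 = 2,124,890; volume = 41,600 m³; S = 51.079 g/kg
After stage 2: salt = 2,124,890 + 13,600×1 = 2,138,490; volume = 55,200 m³; S = 38.741 g/kg
After stage 3: salt = 2,138,490 + 11,000×34.9 = 2,522,390; volume = 66,200 m³
S = 2,522,390 / 66,200 = 38.1026 g/kg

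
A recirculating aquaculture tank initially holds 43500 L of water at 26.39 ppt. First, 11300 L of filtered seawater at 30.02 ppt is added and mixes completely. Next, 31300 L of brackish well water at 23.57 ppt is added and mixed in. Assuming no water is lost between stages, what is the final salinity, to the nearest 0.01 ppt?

Weighted by volume,
Initial salt = 43,500×26.39 = 1,147,965
After stage 1: salt = 1,147,965 + 11,300×30.02 = 1,487,191; volume = 54,800 L; S = 27.139 ppt
After stage 2: salt = 1,487,191 + 31,300×23.57 = 2,224,932; volume = 86,100 L
S = 2,224,932 / 86,100 = 25.8413 ppt

25.84 ppt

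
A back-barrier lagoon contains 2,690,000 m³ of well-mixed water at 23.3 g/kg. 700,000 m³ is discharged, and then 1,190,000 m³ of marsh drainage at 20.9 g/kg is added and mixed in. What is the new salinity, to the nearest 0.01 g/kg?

22.40 g/kg

Remaining after removal: 1,990,000 m³ at 23.3 g/kg (salt = 46,367,000)
After addition: salt = 46,367,000 + 1,190,000×20.9 = 71,238,000; volume = 3,180,000 m³
S = 71,238,000 / 3,180,000 = 22.4019 g/kg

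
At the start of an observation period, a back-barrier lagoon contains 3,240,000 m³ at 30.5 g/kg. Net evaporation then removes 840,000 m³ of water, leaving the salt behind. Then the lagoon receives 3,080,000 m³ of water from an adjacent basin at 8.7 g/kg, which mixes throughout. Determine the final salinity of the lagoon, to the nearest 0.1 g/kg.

After evaporation: salt = 3,240,000×30.5 = 98,820,000; volume = 3,240,000 − 840,000 = 2,400,000 m³
After mixing: salt = 98,820,000 + 3,080,000×8.7 = 125,616,000; volume = 2,400,000 + 3,080,000 = 5,480,000 m³
S = 125,616,000 / 5,480,000 = 22.9226 g/kg

22.9 g/kg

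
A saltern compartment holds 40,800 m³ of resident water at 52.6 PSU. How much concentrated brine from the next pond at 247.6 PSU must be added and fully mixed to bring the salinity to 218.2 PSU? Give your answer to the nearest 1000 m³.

Salt balance: 40,800×52.6 + V×247.6 = (40,800+V)×218.2
2,146,080 + 247.6V = 8,902,560 + 218.2V
6,756,480 = 29.4V
V = 229,812.24 m³

230000 m³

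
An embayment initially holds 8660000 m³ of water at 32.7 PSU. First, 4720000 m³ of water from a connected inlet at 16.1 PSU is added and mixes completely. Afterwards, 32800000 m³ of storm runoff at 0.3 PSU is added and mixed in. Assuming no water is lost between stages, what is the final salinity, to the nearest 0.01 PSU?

By conservation of dissolved salt,
Initial salt = 8,660,000×32.7 = 283,182,000
After stage 1: salt = 283,182,000 + 4,720,000×16.1 = 359,174,000; volume = 13,380,000 m³; S = 26.844 PSU
After stage 2: salt = 359,174,000 + 32,800,000×0.3 = 369,014,000; volume = 46,180,000 m³
S = 369,014,000 / 46,180,000 = 7.9908 PSU

7.99 PSU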